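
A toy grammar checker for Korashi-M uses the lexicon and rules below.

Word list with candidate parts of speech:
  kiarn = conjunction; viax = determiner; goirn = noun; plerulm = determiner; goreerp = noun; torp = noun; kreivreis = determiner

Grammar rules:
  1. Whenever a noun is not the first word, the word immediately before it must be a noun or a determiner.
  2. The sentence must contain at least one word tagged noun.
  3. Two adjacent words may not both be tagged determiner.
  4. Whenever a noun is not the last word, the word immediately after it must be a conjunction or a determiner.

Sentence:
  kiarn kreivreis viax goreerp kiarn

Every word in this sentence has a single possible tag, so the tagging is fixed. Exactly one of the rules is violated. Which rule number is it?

Fixed tagging: conjunction determiner determiner noun conjunction.
Applying the rules: R1 ok, R2 ok, R3 fails, R4 ok.
Only rule 3 fails.

3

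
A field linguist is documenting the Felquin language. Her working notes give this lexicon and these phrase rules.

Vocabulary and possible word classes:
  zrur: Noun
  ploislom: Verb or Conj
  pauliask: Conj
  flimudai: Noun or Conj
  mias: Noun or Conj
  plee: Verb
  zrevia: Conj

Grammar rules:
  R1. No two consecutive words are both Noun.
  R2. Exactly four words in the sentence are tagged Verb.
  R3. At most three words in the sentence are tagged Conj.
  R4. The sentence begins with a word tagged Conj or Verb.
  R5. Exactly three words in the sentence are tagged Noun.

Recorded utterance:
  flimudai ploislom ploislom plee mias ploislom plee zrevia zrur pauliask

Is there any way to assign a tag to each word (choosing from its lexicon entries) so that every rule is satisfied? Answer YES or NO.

Candidates per position — 1:flimudai {Noun,Conj}; 2:ploislom {Verb,Conj}; 3:ploislom {Verb,Conj}; 4:plee {Verb}; 5:mias {Noun,Conj}; 6:ploislom {Verb,Conj}; 7:plee {Verb}; 8:zrevia {Conj}; 9:zrur {Noun}; 10:pauliask {Conj}.
Every candidate sequence violates at least one rule; no consistent tagging exists.

NO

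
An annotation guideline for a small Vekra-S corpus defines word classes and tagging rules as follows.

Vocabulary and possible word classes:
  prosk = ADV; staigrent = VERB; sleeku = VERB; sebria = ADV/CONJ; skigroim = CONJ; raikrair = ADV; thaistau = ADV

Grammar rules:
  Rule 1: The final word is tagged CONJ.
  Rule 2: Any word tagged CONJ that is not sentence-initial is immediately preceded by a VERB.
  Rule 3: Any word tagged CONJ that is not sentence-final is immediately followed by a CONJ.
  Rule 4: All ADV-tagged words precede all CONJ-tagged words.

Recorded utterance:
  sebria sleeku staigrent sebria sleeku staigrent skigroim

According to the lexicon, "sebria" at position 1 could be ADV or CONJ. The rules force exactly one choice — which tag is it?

Candidates per position — 1:sebria {ADV,CONJ}; 2:sleeku {VERB}; 3:staigrent {VERB}; 4:sebria {ADV,CONJ}; 5:sleeku {VERB}; 6:staigrent {VERB}; 7:skigroim {CONJ}.
If word 1 were CONJ, no tagging could satisfy rule 3; so word 1 is ADV.
If word 4 were CONJ, no tagging could satisfy rule 3; so word 4 is ADV.
The only consistent sequence is: ADV VERB VERB ADV VERB VERB CONJ.
Checking: rule 1 holds; rule 2 holds; rule 3 holds; rule 4 holds.

ADV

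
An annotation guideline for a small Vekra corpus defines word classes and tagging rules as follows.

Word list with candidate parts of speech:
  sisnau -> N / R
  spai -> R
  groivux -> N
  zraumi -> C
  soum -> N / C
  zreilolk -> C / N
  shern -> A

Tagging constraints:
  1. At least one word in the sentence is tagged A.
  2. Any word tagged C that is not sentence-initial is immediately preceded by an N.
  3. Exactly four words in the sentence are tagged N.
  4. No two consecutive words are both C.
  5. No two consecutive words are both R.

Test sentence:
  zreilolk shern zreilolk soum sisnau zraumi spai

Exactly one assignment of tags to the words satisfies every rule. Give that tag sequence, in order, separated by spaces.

N A N N N C R

Candidates per position — 1:zreilolk {C,N}; 2:shern {A}; 3:zreilolk {C,N}; 4:soum {N,C}; 5:sisnau {N,R}; 6:zraumi {C}; 7:spai {R}.
Word 1 cannot be C — rule 3 would then fail for every completion. It is N.
Word 3 cannot be C — rule 2 would then fail for every completion. It is N.
Word 4 cannot be C — rule 3 would then fail for every completion. It is N.
Word 5 cannot be R — rule 2 would then fail for every completion. It is N.
The only consistent sequence is: N A N N N C R.
Verifying each rule — rule 1 satisfied; rule 2 satisfied; rule 3 satisfied; rule 4 satisfied; rule 5 satisfied.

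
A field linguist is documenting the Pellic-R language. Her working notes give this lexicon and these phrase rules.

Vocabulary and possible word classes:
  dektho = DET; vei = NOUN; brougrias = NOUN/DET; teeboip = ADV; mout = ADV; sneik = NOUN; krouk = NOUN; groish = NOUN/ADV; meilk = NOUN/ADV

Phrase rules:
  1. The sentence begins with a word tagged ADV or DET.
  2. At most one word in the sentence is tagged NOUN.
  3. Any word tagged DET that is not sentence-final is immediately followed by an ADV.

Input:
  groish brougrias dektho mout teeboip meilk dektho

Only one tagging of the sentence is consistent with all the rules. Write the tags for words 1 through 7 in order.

Candidates per position — 1:groish {NOUN,ADV}; 2:brougrias {NOUN,DET}; 3:dektho {DET}; 4:mout {ADV}; 5:teeboip {ADV}; 6:meilk {NOUN,ADV}; 7:dektho {DET}.
Position 1: tagging it NOUN would leave rule 1 unsatisfiable, so it must be ADV.
Position 2: tagging it DET would leave rule 3 unsatisfiable, so it must be NOUN.
Position 6: tagging it NOUN would leave rule 2 unsatisfiable, so it must be ADV.
So the tagging must be: ADV NOUN DET ADV ADV ADV DET.
Checking: rule 1 holds; rule 2 holds; rule 3 holds.

ADV NOUN DET ADV ADV ADV DET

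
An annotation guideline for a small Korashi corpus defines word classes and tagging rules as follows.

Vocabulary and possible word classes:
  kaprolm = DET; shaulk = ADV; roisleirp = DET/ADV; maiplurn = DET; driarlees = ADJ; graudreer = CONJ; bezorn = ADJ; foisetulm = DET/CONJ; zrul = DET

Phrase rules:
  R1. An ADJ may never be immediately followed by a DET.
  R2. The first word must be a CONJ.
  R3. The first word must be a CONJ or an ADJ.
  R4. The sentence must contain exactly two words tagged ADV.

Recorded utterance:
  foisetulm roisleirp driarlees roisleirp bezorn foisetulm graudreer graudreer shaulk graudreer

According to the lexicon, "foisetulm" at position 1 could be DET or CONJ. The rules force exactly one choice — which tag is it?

Candidates per position — 1:foisetulm {DET,CONJ}; 2:roisleirp {DET,ADV}; 3:driarlees {ADJ}; 4:roisleirp {DET,ADV}; 5:bezorn {ADJ}; 6:foisetulm {DET,CONJ}; 7:graudreer {CONJ}; 8:graudreer {CONJ}; 9:shaulk {ADV}; 10:graudreer {CONJ}.
If word 1 were DET, no tagging could satisfy rule 2; so word 1 is CONJ.
If word 4 were DET, no tagging could satisfy rule 1; so word 4 is ADV.
If word 6 were DET, no tagging could satisfy rule 1; so word 6 is CONJ.
If word 2 were ADV, no tagging could satisfy rule 4; so word 2 is DET.
That leaves exactly one tagging: CONJ DET ADJ ADV ADJ CONJ CONJ CONJ ADV CONJ.
Check: rule 1 ✓; rule 2 ✓; rule 3 ✓; rule 4 ✓.

CONJ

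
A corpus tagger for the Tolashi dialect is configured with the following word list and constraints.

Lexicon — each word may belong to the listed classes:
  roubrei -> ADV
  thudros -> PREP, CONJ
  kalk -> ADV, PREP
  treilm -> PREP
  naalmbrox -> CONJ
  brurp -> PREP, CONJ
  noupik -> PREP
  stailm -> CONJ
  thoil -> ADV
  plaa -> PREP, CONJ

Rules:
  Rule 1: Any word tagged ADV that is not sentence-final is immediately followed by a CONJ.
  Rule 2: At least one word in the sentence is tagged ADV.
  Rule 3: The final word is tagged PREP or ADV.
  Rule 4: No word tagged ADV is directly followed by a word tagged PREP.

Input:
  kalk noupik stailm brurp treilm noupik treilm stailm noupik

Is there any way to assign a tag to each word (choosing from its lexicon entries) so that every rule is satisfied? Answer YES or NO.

NO

Candidates per position — 1:kalk {ADV,PREP}; 2:noupik {PREP}; 3:stailm {CONJ}; 4:brurp {PREP,CONJ}; 5:treilm {PREP}; 6:noupik {PREP}; 7:treilm {PREP}; 8:stailm {CONJ}; 9:noupik {PREP}.
Every candidate sequence violates at least one rule; no consistent tagging exists.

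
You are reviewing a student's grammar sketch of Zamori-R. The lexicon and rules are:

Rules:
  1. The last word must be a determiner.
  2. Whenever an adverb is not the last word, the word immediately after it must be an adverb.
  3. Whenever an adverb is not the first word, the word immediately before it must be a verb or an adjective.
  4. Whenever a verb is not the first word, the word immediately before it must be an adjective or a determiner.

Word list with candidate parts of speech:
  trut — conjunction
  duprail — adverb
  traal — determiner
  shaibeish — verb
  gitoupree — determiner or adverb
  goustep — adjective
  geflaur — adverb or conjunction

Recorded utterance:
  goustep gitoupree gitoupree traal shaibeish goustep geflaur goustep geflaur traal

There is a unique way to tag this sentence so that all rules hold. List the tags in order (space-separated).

Candidates per position — 1:goustep {adjective}; 2:gitoupree {determiner,adverb}; 3:gitoupree {determiner,adverb}; 4:traal {determiner}; 5:shaibeish {verb}; 6:goustep {adjective}; 7:geflaur {adverb,conjunction}; 8:goustep {adjective}; 9:geflaur {adverb,conjunction}; 10:traal {determiner}.
At position 2, choosing adverb makes rule 2 impossible to satisfy; hence determiner.
At position 3, choosing adverb makes rule 2 impossible to satisfy; hence determiner.
At position 7, choosing adverb makes rule 2 impossible to satisfy; hence conjunction.
At position 9, choosing adverb makes rule 2 impossible to satisfy; hence conjunction.
The unique satisfying tagging is: adjective determiner determiner determiner verb adjective conjunction adjective conjunction determiner.
Rule-by-rule: rule 1 holds; rule 2 holds; rule 3 holds; rule 4 holds.

adjective determiner determiner determiner verb adjective conjunction adjective conjunction determiner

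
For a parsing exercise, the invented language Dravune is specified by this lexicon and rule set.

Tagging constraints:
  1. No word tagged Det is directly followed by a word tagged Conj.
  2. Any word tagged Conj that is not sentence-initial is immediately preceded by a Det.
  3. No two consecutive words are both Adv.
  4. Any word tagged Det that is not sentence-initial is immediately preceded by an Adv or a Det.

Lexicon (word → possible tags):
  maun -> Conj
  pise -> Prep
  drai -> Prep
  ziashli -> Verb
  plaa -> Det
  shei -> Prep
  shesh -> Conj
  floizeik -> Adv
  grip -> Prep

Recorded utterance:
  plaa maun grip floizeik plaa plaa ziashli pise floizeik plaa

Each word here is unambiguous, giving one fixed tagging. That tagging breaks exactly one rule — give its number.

Fixed tagging: Det Conj Prep Adv Det Det Verb Prep Adv Det.
Checking each rule: R1 ✗, R2 ✓, R3 ✓, R4 ✓.
Only rule 1 fails.

1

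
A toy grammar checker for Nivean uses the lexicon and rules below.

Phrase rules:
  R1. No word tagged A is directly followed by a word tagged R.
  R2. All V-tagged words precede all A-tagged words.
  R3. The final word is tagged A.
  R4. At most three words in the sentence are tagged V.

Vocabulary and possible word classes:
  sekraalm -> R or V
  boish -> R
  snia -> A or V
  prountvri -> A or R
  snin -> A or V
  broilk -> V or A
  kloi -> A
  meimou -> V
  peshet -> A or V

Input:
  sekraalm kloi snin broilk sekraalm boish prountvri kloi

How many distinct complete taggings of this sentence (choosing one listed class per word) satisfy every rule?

Candidates per position — 1:sekraalm {R,V}; 2:kloi {A}; 3:snin {A,V}; 4:broilk {V,A}; 5:sekraalm {R,V}; 6:boish {R}; 7:prountvri {A,R}; 8:kloi {A}.
There are 32 candidate sequences in total.
Every candidate sequence violates at least one rule; no consistent tagging exists.
Count = 0.

0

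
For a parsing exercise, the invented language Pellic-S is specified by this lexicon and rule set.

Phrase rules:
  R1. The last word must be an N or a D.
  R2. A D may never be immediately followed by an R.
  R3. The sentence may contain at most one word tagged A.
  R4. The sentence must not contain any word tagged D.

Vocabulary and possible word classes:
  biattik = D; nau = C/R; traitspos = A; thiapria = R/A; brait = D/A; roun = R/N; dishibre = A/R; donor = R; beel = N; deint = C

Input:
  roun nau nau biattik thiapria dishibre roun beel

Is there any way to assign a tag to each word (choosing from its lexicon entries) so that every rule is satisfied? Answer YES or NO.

NO

Candidates per position — 1:roun {R,N}; 2:nau {C,R}; 3:nau {C,R}; 4:biattik {D}; 5:thiapria {R,A}; 6:dishibre {A,R}; 7:roun {R,N}; 8:beel {N}.
Rule 4 cannot be satisfied by any choice of tags from the lexicon.
So there is no consistent tagging.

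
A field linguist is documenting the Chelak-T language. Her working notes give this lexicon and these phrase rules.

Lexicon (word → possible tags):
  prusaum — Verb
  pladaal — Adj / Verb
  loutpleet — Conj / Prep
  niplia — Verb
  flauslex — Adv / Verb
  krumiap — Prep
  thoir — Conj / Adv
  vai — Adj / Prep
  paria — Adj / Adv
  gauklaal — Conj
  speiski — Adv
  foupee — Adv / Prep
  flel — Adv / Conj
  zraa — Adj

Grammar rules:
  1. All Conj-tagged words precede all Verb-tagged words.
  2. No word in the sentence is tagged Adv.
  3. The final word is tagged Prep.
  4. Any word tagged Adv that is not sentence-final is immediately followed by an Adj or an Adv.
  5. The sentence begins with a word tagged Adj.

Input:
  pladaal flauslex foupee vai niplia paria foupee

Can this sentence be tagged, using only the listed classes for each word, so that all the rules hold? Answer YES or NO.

Candidates per position — 1:pladaal {Adj,Verb}; 2:flauslex {Adv,Verb}; 3:foupee {Adv,Prep}; 4:vai {Adj,Prep}; 5:niplia {Verb}; 6:paria {Adj,Adv}; 7:foupee {Adv,Prep}.
One satisfying assignment: Adj Verb Prep Prep Verb Adj Prep.
Verifying each rule — rule 1 ok; rule 2 ok; rule 3 ok; rule 4 ok; rule 5 ok.

YES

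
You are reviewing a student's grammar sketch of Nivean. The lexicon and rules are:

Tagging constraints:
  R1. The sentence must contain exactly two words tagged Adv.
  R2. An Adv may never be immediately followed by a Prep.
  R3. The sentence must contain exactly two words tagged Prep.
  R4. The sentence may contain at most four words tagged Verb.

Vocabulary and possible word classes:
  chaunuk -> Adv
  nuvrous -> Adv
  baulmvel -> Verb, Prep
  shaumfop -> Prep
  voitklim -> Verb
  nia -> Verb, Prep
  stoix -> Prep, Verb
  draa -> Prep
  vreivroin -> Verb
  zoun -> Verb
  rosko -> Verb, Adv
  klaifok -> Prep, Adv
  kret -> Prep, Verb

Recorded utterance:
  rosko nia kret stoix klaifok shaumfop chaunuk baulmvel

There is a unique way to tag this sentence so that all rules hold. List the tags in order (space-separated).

Adv Verb Verb Verb Prep Prep Adv Verb

Candidates per position — 1:rosko {Verb,Adv}; 2:nia {Verb,Prep}; 3:kret {Prep,Verb}; 4:stoix {Prep,Verb}; 5:klaifok {Prep,Adv}; 6:shaumfop {Prep}; 7:chaunuk {Adv}; 8:baulmvel {Verb,Prep}.
Position 5: tagging it Adv would leave rule 2 unsatisfiable, so it must be Prep.
Position 8: tagging it Prep would leave rule 2 unsatisfiable, so it must be Verb.
Position 1: tagging it Verb would leave rule 1 unsatisfiable, so it must be Adv.
Position 2: tagging it Prep would leave rule 2 unsatisfiable, so it must be Verb.
Position 3: tagging it Prep would leave rule 3 unsatisfiable, so it must be Verb.
Position 4: tagging it Prep would leave rule 3 unsatisfiable, so it must be Verb.
The unique satisfying tagging is: Adv Verb Verb Verb Prep Prep Adv Verb.
Verifying each rule — rule 1 satisfied; rule 2 satisfied; rule 3 satisfied; rule 4 satisfied.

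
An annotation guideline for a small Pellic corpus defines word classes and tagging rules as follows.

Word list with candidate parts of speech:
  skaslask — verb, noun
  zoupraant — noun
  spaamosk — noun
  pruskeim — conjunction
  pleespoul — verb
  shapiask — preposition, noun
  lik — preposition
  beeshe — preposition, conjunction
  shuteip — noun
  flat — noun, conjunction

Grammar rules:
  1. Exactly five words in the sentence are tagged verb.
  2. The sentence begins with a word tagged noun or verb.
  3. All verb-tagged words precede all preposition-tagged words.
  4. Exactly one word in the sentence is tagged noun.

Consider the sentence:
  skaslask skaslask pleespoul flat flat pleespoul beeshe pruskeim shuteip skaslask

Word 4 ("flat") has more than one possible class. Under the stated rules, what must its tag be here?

conjunction

Candidates per position — 1:skaslask {verb,noun}; 2:skaslask {verb,noun}; 3:pleespoul {verb}; 4:flat {noun,conjunction}; 5:flat {noun,conjunction}; 6:pleespoul {verb}; 7:beeshe {preposition,conjunction}; 8:pruskeim {conjunction}; 9:shuteip {noun}; 10:skaslask {verb,noun}.
Position 1: tagging it noun would leave rule 1 unsatisfiable, so it must be verb.
Position 2: tagging it noun would leave rule 1 unsatisfiable, so it must be verb.
Position 4: tagging it noun would leave rule 4 unsatisfiable, so it must be conjunction.
Position 5: tagging it noun would leave rule 4 unsatisfiable, so it must be conjunction.
Position 10: tagging it noun would leave rule 1 unsatisfiable, so it must be verb.
Position 7: tagging it preposition would leave rule 3 unsatisfiable, so it must be conjunction.
So the tagging must be: verb verb verb conjunction conjunction verb conjunction conjunction noun verb.
Checking: rule 1 satisfied; rule 2 satisfied; rule 3 satisfied; rule 4 satisfied.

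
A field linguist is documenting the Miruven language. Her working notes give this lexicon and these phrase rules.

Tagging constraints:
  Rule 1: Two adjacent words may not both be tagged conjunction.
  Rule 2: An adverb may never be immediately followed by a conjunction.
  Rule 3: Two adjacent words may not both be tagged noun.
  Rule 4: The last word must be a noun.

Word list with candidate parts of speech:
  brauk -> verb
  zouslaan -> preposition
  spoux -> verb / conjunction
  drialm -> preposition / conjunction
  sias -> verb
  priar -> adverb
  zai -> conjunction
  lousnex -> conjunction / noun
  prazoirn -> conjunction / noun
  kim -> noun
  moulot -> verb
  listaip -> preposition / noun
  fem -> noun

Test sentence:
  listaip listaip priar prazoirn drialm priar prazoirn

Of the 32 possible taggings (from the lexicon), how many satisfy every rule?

6

Candidates per position — 1:listaip {preposition,noun}; 2:listaip {preposition,noun}; 3:priar {adverb}; 4:prazoirn {conjunction,noun}; 5:drialm {preposition,conjunction}; 6:priar {adverb}; 7:prazoirn {conjunction,noun}.
There are 32 candidate sequences in total.
Checking each against the rules leaves 6 sequences.
Count = 6.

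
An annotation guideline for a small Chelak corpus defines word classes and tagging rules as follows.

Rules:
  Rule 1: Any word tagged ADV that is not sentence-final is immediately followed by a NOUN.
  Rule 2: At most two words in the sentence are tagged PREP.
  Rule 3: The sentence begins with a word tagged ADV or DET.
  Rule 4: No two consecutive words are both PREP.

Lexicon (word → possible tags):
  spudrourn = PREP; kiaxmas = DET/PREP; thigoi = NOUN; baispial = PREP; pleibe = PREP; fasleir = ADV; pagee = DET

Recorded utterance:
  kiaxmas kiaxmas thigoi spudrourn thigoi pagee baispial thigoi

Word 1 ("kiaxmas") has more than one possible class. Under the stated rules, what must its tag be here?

DET

Candidates per position — 1:kiaxmas {DET,PREP}; 2:kiaxmas {DET,PREP}; 3:thigoi {NOUN}; 4:spudrourn {PREP}; 5:thigoi {NOUN}; 6:pagee {DET}; 7:baispial {PREP}; 8:thigoi {NOUN}.
Position 1: tagging it PREP would leave rule 2 unsatisfiable, so it must be DET.
Position 2: tagging it PREP would leave rule 2 unsatisfiable, so it must be DET.
The only consistent sequence is: DET DET NOUN PREP NOUN DET PREP NOUN.
Checking: rule 1 ✓; rule 2 ✓; rule 3 ✓; rule 4 ✓.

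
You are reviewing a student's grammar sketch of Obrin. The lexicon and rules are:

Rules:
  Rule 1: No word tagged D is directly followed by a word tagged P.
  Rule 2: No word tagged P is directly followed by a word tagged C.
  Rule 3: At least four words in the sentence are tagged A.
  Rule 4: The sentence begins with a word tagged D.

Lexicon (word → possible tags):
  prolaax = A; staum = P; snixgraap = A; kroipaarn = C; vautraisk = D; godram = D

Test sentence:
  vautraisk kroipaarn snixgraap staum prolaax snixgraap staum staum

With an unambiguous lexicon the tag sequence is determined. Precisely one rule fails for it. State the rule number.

3

Fixed tagging: D C A P A A P P.
Applying the rules: R1 ✓, R2 ✓, R3 ✗, R4 ✓.
Only rule 3 fails.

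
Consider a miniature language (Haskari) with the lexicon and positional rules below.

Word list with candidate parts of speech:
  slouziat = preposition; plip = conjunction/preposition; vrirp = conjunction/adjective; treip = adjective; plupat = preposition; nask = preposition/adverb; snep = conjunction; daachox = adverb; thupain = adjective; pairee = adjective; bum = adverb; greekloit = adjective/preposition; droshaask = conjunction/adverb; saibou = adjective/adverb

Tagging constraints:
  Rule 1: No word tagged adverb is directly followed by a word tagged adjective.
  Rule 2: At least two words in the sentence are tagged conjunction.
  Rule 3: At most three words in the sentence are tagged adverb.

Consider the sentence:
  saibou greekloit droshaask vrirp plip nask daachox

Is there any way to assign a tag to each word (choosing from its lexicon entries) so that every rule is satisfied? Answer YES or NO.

YES

Candidates per position — 1:saibou {adjective,adverb}; 2:greekloit {adjective,preposition}; 3:droshaask {conjunction,adverb}; 4:vrirp {conjunction,adjective}; 5:plip {conjunction,preposition}; 6:nask {preposition,adverb}; 7:daachox {adverb}.
One satisfying assignment: adverb preposition conjunction conjunction preposition adverb adverb.
Check: rule 1 satisfied; rule 2 satisfied; rule 3 satisfied.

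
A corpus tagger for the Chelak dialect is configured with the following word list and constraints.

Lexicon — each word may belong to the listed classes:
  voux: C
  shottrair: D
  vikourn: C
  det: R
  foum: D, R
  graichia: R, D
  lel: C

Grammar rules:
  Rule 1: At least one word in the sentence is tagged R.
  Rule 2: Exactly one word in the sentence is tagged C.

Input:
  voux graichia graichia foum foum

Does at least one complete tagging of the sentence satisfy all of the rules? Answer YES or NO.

YES

Candidates per position — 1:voux {C}; 2:graichia {R,D}; 3:graichia {R,D}; 4:foum {D,R}; 5:foum {D,R}.
One satisfying assignment: C R D D D.
Rule-by-rule: rule 1 ok; rule 2 ok.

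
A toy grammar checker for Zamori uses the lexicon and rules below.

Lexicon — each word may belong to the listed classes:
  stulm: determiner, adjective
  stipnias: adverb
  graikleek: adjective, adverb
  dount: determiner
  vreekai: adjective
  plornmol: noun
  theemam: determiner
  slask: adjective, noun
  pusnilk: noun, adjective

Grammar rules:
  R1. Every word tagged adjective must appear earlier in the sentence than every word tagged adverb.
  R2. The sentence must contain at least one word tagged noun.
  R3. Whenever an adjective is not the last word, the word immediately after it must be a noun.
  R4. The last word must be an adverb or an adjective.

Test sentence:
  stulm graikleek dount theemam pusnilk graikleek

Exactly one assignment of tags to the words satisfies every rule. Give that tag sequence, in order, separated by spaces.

determiner adverb determiner determiner noun adverb

Candidates per position — 1:stulm {determiner,adjective}; 2:graikleek {adjective,adverb}; 3:dount {determiner}; 4:theemam {determiner}; 5:pusnilk {noun,adjective}; 6:graikleek {adjective,adverb}.
At position 1, choosing adjective makes rule 3 impossible to satisfy; hence determiner.
At position 2, choosing adjective makes rule 3 impossible to satisfy; hence adverb.
At position 5, choosing adjective makes rule 1 impossible to satisfy; hence noun.
At position 6, choosing adjective makes rule 1 impossible to satisfy; hence adverb.
The only consistent sequence is: determiner adverb determiner determiner noun adverb.
Rule-by-rule: rule 1 satisfied; rule 2 satisfied; rule 3 satisfied; rule 4 satisfied.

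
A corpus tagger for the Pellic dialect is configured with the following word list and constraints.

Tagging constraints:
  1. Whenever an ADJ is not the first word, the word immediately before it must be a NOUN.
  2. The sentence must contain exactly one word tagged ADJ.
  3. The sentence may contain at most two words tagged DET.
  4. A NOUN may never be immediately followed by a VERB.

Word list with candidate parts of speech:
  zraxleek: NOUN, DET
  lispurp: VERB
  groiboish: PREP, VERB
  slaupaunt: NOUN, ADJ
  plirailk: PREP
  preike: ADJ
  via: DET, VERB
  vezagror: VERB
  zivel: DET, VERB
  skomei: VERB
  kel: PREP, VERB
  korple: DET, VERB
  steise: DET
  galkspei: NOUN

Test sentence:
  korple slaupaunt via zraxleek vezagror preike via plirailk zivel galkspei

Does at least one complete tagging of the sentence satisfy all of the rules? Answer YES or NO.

NO

Candidates per position — 1:korple {DET,VERB}; 2:slaupaunt {NOUN,ADJ}; 3:via {DET,VERB}; 4:zraxleek {NOUN,DET}; 5:vezagror {VERB}; 6:preike {ADJ}; 7:via {DET,VERB}; 8:plirailk {PREP}; 9:zivel {DET,VERB}; 10:galkspei {NOUN}.
Rule 1 cannot be satisfied by any choice of tags from the lexicon.
So there is no consistent tagging.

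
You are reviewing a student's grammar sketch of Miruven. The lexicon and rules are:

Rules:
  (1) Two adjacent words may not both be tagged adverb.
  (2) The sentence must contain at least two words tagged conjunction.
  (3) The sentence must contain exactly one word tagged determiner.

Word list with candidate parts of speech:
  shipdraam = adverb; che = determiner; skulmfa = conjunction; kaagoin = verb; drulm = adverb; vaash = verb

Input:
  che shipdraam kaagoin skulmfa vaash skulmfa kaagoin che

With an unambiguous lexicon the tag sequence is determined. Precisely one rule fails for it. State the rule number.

3

Fixed tagging: determiner adverb verb conjunction verb conjunction verb determiner.
Applying the rules: R1 ok, R2 ok, R3 fails.
Only rule 3 fails.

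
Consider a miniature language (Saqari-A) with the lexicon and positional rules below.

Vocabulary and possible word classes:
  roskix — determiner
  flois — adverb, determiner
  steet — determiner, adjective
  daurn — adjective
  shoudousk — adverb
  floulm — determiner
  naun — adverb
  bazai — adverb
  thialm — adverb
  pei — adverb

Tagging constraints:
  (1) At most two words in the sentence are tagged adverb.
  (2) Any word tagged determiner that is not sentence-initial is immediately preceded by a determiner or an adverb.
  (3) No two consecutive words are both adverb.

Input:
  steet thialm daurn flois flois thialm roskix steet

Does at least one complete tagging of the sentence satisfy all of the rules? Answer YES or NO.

Candidates per position — 1:steet {determiner,adjective}; 2:thialm {adverb}; 3:daurn {adjective}; 4:flois {adverb,determiner}; 5:flois {adverb,determiner}; 6:thialm {adverb}; 7:roskix {determiner}; 8:steet {determiner,adjective}.
Every candidate sequence violates at least one rule; no consistent tagging exists.

NO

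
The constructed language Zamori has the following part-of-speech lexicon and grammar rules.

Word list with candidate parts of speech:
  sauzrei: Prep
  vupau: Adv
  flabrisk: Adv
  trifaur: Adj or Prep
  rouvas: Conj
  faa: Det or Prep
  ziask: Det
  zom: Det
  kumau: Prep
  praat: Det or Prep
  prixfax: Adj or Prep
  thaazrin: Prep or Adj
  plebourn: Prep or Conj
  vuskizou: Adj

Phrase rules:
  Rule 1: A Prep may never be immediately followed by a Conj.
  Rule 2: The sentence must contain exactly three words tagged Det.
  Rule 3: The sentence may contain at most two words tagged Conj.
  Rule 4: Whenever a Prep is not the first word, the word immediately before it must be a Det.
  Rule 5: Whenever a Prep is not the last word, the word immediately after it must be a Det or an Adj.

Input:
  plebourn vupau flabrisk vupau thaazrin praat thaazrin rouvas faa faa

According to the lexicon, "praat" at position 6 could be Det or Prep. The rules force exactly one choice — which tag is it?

Candidates per position — 1:plebourn {Prep,Conj}; 2:vupau {Adv}; 3:flabrisk {Adv}; 4:vupau {Adv}; 5:thaazrin {Prep,Adj}; 6:praat {Det,Prep}; 7:thaazrin {Prep,Adj}; 8:rouvas {Conj}; 9:faa {Det,Prep}; 10:faa {Det,Prep}.
Position 1: tagging it Prep would leave rule 5 unsatisfiable, so it must be Conj.
Position 5: tagging it Prep would leave rule 4 unsatisfiable, so it must be Adj.
Position 6: tagging it Prep would leave rule 2 unsatisfiable, so it must be Det.
Position 7: tagging it Prep would leave rule 1 unsatisfiable, so it must be Adj.
Position 9: tagging it Prep would leave rule 2 unsatisfiable, so it must be Det.
Position 10: tagging it Prep would leave rule 2 unsatisfiable, so it must be Det.
The unique satisfying tagging is: Conj Adv Adv Adv Adj Det Adj Conj Det Det.
Checking: rule 1 ok; rule 2 ok; rule 3 ok; rule 4 ok; rule 5 ok.

Det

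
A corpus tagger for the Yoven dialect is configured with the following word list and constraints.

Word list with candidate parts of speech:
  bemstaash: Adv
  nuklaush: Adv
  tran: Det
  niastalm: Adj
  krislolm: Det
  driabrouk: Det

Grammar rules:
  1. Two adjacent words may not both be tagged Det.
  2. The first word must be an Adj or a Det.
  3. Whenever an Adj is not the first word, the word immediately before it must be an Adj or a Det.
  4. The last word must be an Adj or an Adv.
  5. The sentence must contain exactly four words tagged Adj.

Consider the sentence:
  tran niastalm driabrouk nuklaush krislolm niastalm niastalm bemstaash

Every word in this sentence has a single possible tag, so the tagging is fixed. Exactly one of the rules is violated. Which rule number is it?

5

Fixed tagging: Det Adj Det Adv Det Adj Adj Adv.
Applying the rules: R1 ok, R2 ok, R3 ok, R4 ok, R5 fails.
Only rule 5 fails.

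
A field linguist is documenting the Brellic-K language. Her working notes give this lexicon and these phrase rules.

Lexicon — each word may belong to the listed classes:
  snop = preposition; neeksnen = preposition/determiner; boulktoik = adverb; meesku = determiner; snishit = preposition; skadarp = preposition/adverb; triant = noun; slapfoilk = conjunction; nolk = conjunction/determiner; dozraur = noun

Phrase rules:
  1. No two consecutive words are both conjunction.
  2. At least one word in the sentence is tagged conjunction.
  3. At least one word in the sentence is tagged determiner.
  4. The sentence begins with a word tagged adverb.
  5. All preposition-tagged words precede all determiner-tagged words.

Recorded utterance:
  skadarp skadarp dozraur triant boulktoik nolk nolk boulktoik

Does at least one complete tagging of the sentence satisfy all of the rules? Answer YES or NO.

YES

Candidates per position — 1:skadarp {preposition,adverb}; 2:skadarp {preposition,adverb}; 3:dozraur {noun}; 4:triant {noun}; 5:boulktoik {adverb}; 6:nolk {conjunction,determiner}; 7:nolk {conjunction,determiner}; 8:boulktoik {adverb}.
One satisfying assignment: adverb adverb noun noun adverb conjunction determiner adverb.
Verifying each rule — rule 1 ✓; rule 2 ✓; rule 3 ✓; rule 4 ✓; rule 5 ✓.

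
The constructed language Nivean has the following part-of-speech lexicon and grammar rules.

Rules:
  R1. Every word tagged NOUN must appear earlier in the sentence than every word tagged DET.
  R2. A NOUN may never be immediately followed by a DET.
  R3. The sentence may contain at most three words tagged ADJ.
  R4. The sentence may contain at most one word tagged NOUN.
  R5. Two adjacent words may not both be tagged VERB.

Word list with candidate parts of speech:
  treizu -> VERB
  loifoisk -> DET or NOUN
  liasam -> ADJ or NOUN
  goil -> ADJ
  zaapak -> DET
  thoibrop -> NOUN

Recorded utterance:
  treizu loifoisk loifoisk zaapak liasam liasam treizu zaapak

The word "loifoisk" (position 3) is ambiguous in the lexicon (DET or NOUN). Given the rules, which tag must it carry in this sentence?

DET

Candidates per position — 1:treizu {VERB}; 2:loifoisk {DET,NOUN}; 3:loifoisk {DET,NOUN}; 4:zaapak {DET}; 5:liasam {ADJ,NOUN}; 6:liasam {ADJ,NOUN}; 7:treizu {VERB}; 8:zaapak {DET}.
Position 2: tagging it NOUN would leave rule 2 unsatisfiable, so it must be DET.
Position 3: tagging it NOUN would leave rule 1 unsatisfiable, so it must be DET.
Position 5: tagging it NOUN would leave rule 1 unsatisfiable, so it must be ADJ.
Position 6: tagging it NOUN would leave rule 1 unsatisfiable, so it must be ADJ.
The unique satisfying tagging is: VERB DET DET DET ADJ ADJ VERB DET.
Check: rule 1 holds; rule 2 holds; rule 3 holds; rule 4 holds; rule 5 holds.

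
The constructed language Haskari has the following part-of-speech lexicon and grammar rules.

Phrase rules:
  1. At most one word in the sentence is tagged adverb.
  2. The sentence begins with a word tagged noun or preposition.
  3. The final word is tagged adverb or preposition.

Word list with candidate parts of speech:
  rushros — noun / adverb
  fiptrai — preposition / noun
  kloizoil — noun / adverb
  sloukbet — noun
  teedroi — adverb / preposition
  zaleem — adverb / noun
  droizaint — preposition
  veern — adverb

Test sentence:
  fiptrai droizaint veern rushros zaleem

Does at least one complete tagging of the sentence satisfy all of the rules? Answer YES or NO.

Candidates per position — 1:fiptrai {preposition,noun}; 2:droizaint {preposition}; 3:veern {adverb}; 4:rushros {noun,adverb}; 5:zaleem {adverb,noun}.
Every candidate sequence violates at least one rule; no consistent tagging exists.

NO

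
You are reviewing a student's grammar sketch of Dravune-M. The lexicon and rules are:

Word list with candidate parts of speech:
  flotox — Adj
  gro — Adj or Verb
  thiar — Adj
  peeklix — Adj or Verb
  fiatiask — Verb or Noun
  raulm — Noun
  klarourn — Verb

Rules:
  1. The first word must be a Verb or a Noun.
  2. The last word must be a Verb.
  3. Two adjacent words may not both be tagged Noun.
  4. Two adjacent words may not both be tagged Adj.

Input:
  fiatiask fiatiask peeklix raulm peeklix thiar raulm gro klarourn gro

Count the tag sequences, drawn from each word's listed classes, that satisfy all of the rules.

Candidates per position — 1:fiatiask {Verb,Noun}; 2:fiatiask {Verb,Noun}; 3:peeklix {Adj,Verb}; 4:raulm {Noun}; 5:peeklix {Adj,Verb}; 6:thiar {Adj}; 7:raulm {Noun}; 8:gro {Adj,Verb}; 9:klarourn {Verb}; 10:gro {Adj,Verb}.
There are 64 candidate sequences in total.
Checking each against the rules leaves 12 sequences.
Count = 12.

12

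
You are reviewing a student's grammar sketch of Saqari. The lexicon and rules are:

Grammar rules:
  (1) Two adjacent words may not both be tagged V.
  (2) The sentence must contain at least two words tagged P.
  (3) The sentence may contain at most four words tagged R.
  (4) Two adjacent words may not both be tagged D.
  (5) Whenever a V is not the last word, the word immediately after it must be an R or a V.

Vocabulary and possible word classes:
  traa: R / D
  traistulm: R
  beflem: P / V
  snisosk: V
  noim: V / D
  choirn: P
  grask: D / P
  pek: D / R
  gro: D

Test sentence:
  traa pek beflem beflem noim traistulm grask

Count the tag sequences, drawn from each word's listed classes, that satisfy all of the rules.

12

Candidates per position — 1:traa {R,D}; 2:pek {D,R}; 3:beflem {P,V}; 4:beflem {P,V}; 5:noim {V,D}; 6:traistulm {R}; 7:grask {D,P}.
There are 64 candidate sequences in total.
Checking each against the rules leaves 12 sequences.
Count = 12.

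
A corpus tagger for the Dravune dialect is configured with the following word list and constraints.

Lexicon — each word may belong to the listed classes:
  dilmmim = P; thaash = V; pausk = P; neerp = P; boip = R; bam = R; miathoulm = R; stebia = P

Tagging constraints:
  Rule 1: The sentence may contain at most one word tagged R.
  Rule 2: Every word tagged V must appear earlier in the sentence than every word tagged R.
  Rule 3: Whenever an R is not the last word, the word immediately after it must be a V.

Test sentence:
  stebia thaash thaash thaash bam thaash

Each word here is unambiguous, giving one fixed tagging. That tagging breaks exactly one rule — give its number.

2

Fixed tagging: P V V V R V.
Checking each rule: R1 ✓, R2 ✗, R3 ✓.
Only rule 2 fails.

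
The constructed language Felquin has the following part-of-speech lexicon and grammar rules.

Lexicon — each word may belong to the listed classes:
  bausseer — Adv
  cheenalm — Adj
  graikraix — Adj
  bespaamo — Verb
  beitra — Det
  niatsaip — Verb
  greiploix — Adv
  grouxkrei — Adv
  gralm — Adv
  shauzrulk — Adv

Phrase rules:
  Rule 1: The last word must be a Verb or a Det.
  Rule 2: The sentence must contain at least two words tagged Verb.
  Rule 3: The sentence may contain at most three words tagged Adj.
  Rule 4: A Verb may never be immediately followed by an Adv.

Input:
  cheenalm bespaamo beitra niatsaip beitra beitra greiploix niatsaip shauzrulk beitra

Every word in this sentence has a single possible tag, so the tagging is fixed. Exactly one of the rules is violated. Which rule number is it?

4

Fixed tagging: Adj Verb Det Verb Det Det Adv Verb Adv Det.
Rule check: R1 ✓, R2 ✓, R3 ✓, R4 ✗.
Only rule 4 fails.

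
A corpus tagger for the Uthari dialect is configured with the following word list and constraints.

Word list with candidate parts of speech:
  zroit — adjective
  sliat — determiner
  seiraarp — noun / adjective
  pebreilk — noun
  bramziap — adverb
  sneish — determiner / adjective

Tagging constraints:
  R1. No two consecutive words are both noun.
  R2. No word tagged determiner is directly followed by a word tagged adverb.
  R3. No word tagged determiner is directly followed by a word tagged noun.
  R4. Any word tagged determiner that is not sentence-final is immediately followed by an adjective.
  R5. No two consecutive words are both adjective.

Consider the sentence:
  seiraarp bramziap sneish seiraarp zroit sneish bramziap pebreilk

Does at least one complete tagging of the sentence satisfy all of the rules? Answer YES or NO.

Candidates per position — 1:seiraarp {noun,adjective}; 2:bramziap {adverb}; 3:sneish {determiner,adjective}; 4:seiraarp {noun,adjective}; 5:zroit {adjective}; 6:sneish {determiner,adjective}; 7:bramziap {adverb}; 8:pebreilk {noun}.
Every candidate sequence violates at least one rule; no consistent tagging exists.

NO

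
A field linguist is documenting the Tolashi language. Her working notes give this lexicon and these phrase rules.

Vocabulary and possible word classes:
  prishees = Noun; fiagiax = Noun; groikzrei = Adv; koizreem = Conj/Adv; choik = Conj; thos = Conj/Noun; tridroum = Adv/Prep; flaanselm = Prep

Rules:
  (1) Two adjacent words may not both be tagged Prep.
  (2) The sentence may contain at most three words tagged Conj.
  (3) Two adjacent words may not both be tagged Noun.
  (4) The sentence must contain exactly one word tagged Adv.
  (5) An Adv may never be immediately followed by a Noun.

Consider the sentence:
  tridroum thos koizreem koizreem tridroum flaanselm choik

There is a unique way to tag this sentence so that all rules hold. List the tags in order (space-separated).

Prep Noun Conj Conj Adv Prep Conj

Candidates per position — 1:tridroum {Adv,Prep}; 2:thos {Conj,Noun}; 3:koizreem {Conj,Adv}; 4:koizreem {Conj,Adv}; 5:tridroum {Adv,Prep}; 6:flaanselm {Prep}; 7:choik {Conj}.
Position 5: Prep is ruled out by rule 1; that leaves Adv.
Position 1: Adv is ruled out by rule 4; that leaves Prep.
Position 3: Adv is ruled out by rule 4; that leaves Conj.
Position 4: Adv is ruled out by rule 4; that leaves Conj.
Position 2: Conj is ruled out by rule 2; that leaves Noun.
The only consistent sequence is: Prep Noun Conj Conj Adv Prep Conj.
Rule-by-rule: rule 1 satisfied; rule 2 satisfied; rule 3 satisfied; rule 4 satisfied; rule 5 satisfied.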